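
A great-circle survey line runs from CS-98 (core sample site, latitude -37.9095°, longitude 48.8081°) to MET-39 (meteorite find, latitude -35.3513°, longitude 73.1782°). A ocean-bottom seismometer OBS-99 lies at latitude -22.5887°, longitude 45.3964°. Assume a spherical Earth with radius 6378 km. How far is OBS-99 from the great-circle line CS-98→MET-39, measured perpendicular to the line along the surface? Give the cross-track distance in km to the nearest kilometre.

δ₁₃ = central angle CS-98→OBS-99 = 0.272242 rad  (haversine)
θ₁₃ = bearing CS-98→OBS-99 = 348.209°,  θ₁₂ = bearing CS-98→MET-39 = 90.003°
dₓₜ = R·arcsin(sin δ₁₃ · sin(θ₁₃ − θ₁₂)) = 6378·arcsin(0.26889·sin(258.206°)) = -1698.801 km
|dₓₜ| = 1698.801 km

1699 km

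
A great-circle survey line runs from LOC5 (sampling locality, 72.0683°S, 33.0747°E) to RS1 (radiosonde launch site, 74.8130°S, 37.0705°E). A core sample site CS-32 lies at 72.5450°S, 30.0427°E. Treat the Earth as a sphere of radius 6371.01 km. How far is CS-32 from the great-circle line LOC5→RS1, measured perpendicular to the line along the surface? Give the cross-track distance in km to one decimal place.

δ₁₃ = central angle LOC5→CS-32 = 0.018105 rad  (haversine)
θ₁₃ = bearing LOC5→CS-32 = 241.208°,  θ₁₂ = bearing LOC5→RS1 = 159.371°
dₓₜ = R·arcsin(sin δ₁₃ · sin(θ₁₃ − θ₁₂)) = 6371.01·arcsin(0.01810·sin(81.837°)) = 114.178 km
|dₓₜ| = 114.178 km

114.2 km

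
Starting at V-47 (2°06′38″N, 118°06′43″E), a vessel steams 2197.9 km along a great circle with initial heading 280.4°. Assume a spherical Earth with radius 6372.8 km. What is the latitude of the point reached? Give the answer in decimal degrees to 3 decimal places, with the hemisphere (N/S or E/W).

5.489°N

V-47: φ = +2.11056°, λ = +118.11194°
δ = d/R = 2197.9/6372.8 = 0.344888 rad
φ₂ = arcsin(sin φ₁ cos δ + cos φ₁ sin δ cos θ)
   = arcsin(0.03683·0.94111 + 0.99932·0.33809·0.18052) = 5.48871°
λ₂ = λ₁ + atan2(sin θ sin δ cos φ₁, cos δ − sin φ₁ sin φ₂) = 98.59605°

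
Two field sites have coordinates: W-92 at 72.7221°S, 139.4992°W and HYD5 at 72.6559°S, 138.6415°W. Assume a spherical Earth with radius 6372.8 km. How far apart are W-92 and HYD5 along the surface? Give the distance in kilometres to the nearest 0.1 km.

Δφ = 0.0662°,  Δλ = 0.8577°
a = sin²(Δφ/2) + cos φ₁ cos φ₂ sin²(Δλ/2) = 0.000005
c = 2·arcsin(√a) = 0.004602 rad = 0.2637°
d = R·c = 6372.8 × 0.004602 = 29.3 km

29.3 km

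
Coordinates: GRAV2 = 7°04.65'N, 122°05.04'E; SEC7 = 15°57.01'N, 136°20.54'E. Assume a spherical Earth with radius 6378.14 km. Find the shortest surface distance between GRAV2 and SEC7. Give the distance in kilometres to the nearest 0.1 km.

GRAV2: φ = +7.07750°, λ = +122.08400°
SEC7: φ = +15.95017°, λ = +136.34233°
Δφ = 8.8727°,  Δλ = 14.2583°
a = sin²(Δφ/2) + cos φ₁ cos φ₂ sin²(Δλ/2) = 0.020680
c = 2·arcsin(√a) = 0.288610 rad = 16.5362°
d = R·c = 6378.14 × 0.288610 = 1840.8 km

1840.8 km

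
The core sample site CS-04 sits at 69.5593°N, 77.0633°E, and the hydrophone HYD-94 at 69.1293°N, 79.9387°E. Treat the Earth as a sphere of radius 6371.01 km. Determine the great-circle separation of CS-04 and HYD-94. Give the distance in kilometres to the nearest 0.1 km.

122.5 km

Δφ = -0.4300°,  Δλ = 2.8754°
a = sin²(Δφ/2) + cos φ₁ cos φ₂ sin²(Δλ/2) = 0.000092
c = 2·arcsin(√a) = 0.019226 rad = 1.1015°
d = R·c = 6371.01 × 0.019226 = 122.5 km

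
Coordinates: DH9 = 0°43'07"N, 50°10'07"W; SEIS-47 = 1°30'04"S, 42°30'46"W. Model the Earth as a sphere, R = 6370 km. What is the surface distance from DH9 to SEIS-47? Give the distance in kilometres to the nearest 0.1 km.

886.1 km

DH9: φ = +0.71861°, λ = -50.16861°
SEIS-47: φ = -1.50111°, λ = -42.51278°
Δφ = -2.2197°,  Δλ = 7.6558°
a = sin²(Δφ/2) + cos φ₁ cos φ₂ sin²(Δλ/2) = 0.004830
c = 2·arcsin(√a) = 0.139111 rad = 7.9705°
d = R·c = 6370 × 0.139111 = 886.1 km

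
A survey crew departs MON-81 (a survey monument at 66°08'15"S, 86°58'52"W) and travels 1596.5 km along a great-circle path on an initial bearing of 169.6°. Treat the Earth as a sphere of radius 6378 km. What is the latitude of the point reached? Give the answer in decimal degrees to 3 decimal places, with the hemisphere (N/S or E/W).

79.925°S

MON-81: φ = -66.13750°, λ = -86.98111°
δ = d/R = 1596.5/6378 = 0.250314 rad
φ₂ = arcsin(sin φ₁ cos δ + cos φ₁ sin δ cos θ)
   = arcsin(-0.91452·0.96883 + 0.40454·0.24771·-0.98357) = -79.92511°
λ₂ = λ₁ + atan2(sin θ sin δ cos φ₁, cos δ − sin φ₁ sin φ₂) = -72.17110°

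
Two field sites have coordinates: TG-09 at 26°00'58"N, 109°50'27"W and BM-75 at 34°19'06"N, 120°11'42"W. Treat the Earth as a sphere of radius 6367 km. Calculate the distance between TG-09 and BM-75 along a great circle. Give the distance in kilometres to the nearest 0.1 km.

TG-09: φ = +26.01611°, λ = -109.84083°
BM-75: φ = +34.31833°, λ = -120.19500°
Δφ = 8.3022°,  Δλ = -10.3542°
a = sin²(Δφ/2) + cos φ₁ cos φ₂ sin²(Δλ/2) = 0.011283
c = 2·arcsin(√a) = 0.212847 rad = 12.1952°
d = R·c = 6367 × 0.212847 = 1355.2 km

1355.2 km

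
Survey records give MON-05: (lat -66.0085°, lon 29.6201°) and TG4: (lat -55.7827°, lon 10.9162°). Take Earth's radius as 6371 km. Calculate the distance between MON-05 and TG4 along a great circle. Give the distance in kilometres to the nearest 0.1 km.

1510.1 km

Δφ = 10.2258°,  Δλ = -18.7039°
a = sin²(Δφ/2) + cos φ₁ cos φ₂ sin²(Δλ/2) = 0.013980
c = 2·arcsin(√a) = 0.237026 rad = 13.5806°
d = R·c = 6371 × 0.237026 = 1510.1 km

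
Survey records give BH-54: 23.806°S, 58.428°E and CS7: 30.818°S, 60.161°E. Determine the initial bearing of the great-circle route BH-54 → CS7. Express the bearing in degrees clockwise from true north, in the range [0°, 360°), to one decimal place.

168.0°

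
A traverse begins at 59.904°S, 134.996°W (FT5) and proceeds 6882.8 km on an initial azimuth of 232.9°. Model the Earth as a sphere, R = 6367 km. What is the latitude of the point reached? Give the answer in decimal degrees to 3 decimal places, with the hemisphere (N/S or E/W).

δ = d/R = 6882.8/6367 = 1.081011 rad
φ₂ = arcsin(sin φ₁ cos δ + cos φ₁ sin δ cos θ)
   = arcsin(-0.86519·0.47044 + 0.50145·0.88243·-0.60321) = -42.37131°
λ₂ = λ₁ + atan2(sin θ sin δ cos φ₁, cos δ − sin φ₁ sin φ₂) = 117.30291°

42.371°S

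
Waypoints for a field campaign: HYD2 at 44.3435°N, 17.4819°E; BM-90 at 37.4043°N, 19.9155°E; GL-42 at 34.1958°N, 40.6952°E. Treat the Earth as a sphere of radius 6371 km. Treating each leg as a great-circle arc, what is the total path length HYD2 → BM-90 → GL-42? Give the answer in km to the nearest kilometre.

HYD2→BM-90: c = 0.125281 rad, d = 798.17 km
BM-90→GL-42: c = 0.298791 rad, d = 1903.60 km
Total = 798.17 + 1903.60 = 2701.77 km

2702 km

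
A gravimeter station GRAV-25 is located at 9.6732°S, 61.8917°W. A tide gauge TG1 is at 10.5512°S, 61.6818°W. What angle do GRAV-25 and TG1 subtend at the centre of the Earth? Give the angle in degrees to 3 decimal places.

0.902°

Δφ = -0.8780°,  Δλ = 0.2099°
a = sin²(Δφ/2) + cos φ₁ cos φ₂ sin²(Δλ/2) = 0.000062
c = 2·arcsin(√a) = 0.015743 rad = 0.9020°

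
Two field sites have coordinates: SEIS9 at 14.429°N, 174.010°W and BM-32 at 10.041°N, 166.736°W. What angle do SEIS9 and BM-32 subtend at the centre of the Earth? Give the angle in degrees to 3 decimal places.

8.352°

Δφ = -4.3880°,  Δλ = 7.2740°
a = sin²(Δφ/2) + cos φ₁ cos φ₂ sin²(Δλ/2) = 0.005303
c = 2·arcsin(√a) = 0.145772 rad = 8.3521°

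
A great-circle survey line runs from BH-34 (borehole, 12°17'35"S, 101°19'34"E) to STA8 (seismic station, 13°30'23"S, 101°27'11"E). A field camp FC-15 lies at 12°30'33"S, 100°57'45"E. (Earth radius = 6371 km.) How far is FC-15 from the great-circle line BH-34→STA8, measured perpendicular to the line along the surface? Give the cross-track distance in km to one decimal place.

BH-34: φ = -12.29306°, λ = +101.32611°
STA8: φ = -13.50639°, λ = +101.45306°
FC-15: φ = -12.50917°, λ = +100.96250°
δ₁₃ = central angle BH-34→FC-15 = 0.007256 rad  (haversine)
θ₁₃ = bearing BH-34→FC-15 = 238.639°,  θ₁₂ = bearing BH-34→STA8 = 174.191°
dₓₜ = R·arcsin(sin δ₁₃ · sin(θ₁₃ − θ₁₂)) = 6371·arcsin(0.00726·sin(64.448°)) = 41.704 km
|dₓₜ| = 41.704 km

41.7 km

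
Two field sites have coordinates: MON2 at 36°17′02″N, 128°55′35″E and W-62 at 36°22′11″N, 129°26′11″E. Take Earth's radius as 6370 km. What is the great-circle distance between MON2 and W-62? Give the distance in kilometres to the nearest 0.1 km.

46.7 km

MON2: φ = +36.28389°, λ = +128.92639°
W-62: φ = +36.36972°, λ = +129.43639°
Δφ = 0.0858°,  Δλ = 0.5100°
a = sin²(Δφ/2) + cos φ₁ cos φ₂ sin²(Δλ/2) = 0.000013
c = 2·arcsin(√a) = 0.007326 rad = 0.4198°
d = R·c = 6370 × 0.007326 = 46.7 km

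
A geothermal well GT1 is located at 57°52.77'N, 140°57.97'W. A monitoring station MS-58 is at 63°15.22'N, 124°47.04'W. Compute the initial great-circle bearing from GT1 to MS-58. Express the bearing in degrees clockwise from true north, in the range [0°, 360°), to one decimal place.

49.1°

GT1: φ = +57.87950°, λ = -140.96617°
MS-58: φ = +63.25367°, λ = -124.78400°
Δλ = 16.1822°
y = sin Δλ · cos φ₂ = 0.125423
x = cos φ₁ sin φ₂ − sin φ₁ cos φ₂ cos Δλ = 0.108761
θ = atan2(y, x) = 49.0698° → 49.0698° (mod 360°)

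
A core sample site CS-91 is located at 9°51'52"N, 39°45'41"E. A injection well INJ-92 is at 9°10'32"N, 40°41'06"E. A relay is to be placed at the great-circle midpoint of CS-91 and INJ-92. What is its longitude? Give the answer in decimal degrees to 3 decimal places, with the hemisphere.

CS-91: φ = +9.86444°, λ = +39.76139°
INJ-92: φ = +9.17556°, λ = +40.68500°
Bx = cos φ₂ cos Δλ = 0.987076,  By = cos φ₂ sin Δλ = 0.015913
φₘ = atan2(sin φ₁ + sin φ₂, √((cos φ₁ + Bx)² + By²)) = 9.52030°
λₘ = λ₁ + atan2(By, cos φ₁ + Bx) = 40.22366°

40.224°E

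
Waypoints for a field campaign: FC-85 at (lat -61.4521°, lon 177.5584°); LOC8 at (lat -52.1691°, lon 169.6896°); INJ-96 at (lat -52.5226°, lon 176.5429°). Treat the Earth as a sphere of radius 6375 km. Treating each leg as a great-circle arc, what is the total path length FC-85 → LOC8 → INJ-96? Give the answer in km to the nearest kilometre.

1604 km

FC-85→LOC8: c = 0.178316 rad, d = 1136.77 km
LOC8→INJ-96: c = 0.073303 rad, d = 467.30 km
Total = 1136.77 + 467.30 = 1604.07 km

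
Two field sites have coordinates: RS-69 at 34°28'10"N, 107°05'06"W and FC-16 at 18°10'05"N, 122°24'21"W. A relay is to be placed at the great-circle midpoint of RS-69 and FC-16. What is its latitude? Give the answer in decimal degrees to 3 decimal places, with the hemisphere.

26.522°N

RS-69: φ = +34.46944°, λ = -107.08500°
FC-16: φ = +18.16806°, λ = -122.40583°
Bx = cos φ₂ cos Δλ = 0.916379,  By = cos φ₂ sin Δλ = -0.251051
φₘ = atan2(sin φ₁ + sin φ₂, √((cos φ₁ + Bx)² + By²)) = 26.52238°
λₘ = λ₁ + atan2(By, cos φ₁ + Bx) = -115.29135°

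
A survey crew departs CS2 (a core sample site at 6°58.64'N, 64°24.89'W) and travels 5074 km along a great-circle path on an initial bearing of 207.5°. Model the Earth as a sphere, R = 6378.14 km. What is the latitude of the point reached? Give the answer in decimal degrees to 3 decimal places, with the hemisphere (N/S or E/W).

CS2: φ = +6.97733°, λ = -64.41483°
δ = d/R = 5074/6378.14 = 0.795530 rad
φ₂ = arcsin(sin φ₁ cos δ + cos φ₁ sin δ cos θ)
   = arcsin(0.12148·0.69991 + 0.99259·0.71423·-0.88701) = -32.94404°
λ₂ = λ₁ + atan2(sin θ sin δ cos φ₁, cos δ − sin φ₁ sin φ₂) = -87.55541°

32.944°S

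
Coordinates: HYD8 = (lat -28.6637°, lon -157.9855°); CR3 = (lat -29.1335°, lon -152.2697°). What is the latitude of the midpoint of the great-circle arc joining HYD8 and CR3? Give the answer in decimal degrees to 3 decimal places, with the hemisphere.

Bx = cos φ₂ cos Δλ = 0.869145,  By = cos φ₂ sin Δλ = 0.086994
φₘ = atan2(sin φ₁ + sin φ₂, √((cos φ₁ + Bx)² + By²)) = -28.92878°
λₘ = λ₁ + atan2(By, cos φ₁ + Bx) = -155.13407°

28.929°S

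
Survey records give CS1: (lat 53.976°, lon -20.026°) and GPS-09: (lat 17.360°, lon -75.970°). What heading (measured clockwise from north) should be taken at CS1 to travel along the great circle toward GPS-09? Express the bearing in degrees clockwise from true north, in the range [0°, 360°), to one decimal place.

252.0°

Δλ = -55.9440°
y = sin Δλ · cos φ₂ = -0.790752
x = cos φ₁ sin φ₂ − sin φ₁ cos φ₂ cos Δλ = -0.256802
θ = atan2(y, x) = -107.9916° → 252.0084° (mod 360°)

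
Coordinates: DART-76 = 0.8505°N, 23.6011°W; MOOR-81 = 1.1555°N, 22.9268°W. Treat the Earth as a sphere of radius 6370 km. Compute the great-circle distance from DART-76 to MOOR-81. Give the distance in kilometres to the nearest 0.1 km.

82.3 km

Δφ = 0.3050°,  Δλ = 0.6743°
a = sin²(Δφ/2) + cos φ₁ cos φ₂ sin²(Δλ/2) = 0.000042
c = 2·arcsin(√a) = 0.012915 rad = 0.7400°
d = R·c = 6370 × 0.012915 = 82.3 km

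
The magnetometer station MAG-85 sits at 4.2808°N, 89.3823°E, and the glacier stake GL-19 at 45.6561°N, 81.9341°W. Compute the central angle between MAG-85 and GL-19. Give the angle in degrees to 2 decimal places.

Δφ = 41.3753°,  Δλ = -171.3164°
a = sin²(Δφ/2) + cos φ₁ cos φ₂ sin²(Δλ/2) = 0.817821
c = 2·arcsin(√a) = 2.259635 rad = 129.4675°

129.47°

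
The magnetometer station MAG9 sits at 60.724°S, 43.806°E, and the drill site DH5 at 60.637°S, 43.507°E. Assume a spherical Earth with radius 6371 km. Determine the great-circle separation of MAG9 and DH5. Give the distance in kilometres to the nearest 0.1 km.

Δφ = 0.0870°,  Δλ = -0.2990°
a = sin²(Δφ/2) + cos φ₁ cos φ₂ sin²(Δλ/2) = 0.000002
c = 2·arcsin(√a) = 0.002972 rad = 0.1703°
d = R·c = 6371 × 0.002972 = 18.9 km

18.9 km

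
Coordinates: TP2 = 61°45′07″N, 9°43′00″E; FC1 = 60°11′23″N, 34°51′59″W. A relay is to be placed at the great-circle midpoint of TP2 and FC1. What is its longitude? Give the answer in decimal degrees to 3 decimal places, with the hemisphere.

TP2: φ = +61.75194°, λ = +9.71667°
FC1: φ = +60.18972°, λ = -34.86639°
Bx = cos φ₂ cos Δλ = 0.354072,  By = cos φ₂ sin Δλ = -0.348956
φₘ = atan2(sin φ₁ + sin φ₂, √((cos φ₁ + Bx)² + By²)) = 62.81836°
λₘ = λ₁ + atan2(By, cos φ₁ + Bx) = -13.15188°

13.152°W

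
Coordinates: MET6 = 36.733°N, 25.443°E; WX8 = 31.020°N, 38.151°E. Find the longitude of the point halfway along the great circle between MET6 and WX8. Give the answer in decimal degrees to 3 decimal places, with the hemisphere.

Bx = cos φ₂ cos Δλ = 0.835995,  By = cos φ₂ sin Δλ = 0.188522
φₘ = atan2(sin φ₁ + sin φ₂, √((cos φ₁ + Bx)² + By²)) = 34.03989°
λₘ = λ₁ + atan2(By, cos φ₁ + Bx) = 32.01073°

32.011°E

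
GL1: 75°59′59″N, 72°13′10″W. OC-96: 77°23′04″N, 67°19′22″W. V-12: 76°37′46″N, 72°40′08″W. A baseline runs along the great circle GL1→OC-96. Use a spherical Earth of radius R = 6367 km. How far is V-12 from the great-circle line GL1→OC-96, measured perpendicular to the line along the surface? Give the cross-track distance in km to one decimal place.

51.2 km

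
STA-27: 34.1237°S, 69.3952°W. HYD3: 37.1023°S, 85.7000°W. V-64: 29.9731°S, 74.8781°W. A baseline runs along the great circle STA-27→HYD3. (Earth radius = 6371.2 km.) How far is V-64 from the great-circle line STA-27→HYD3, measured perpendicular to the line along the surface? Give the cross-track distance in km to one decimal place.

584.7 km

δ₁₃ = central angle STA-27→V-64 = 0.108716 rad  (haversine)
θ₁₃ = bearing STA-27→V-64 = 310.284°,  θ₁₂ = bearing STA-27→HYD3 = 252.650°
dₓₜ = R·arcsin(sin δ₁₃ · sin(θ₁₃ − θ₁₂)) = 6371.2·arcsin(0.10850·sin(57.635°)) = 584.716 km
|dₓₜ| = 584.716 km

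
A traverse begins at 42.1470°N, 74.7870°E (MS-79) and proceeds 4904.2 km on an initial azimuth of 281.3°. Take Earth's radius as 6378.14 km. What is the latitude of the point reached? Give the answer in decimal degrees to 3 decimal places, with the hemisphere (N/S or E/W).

35.681°N

δ = d/R = 4904.2/6378.14 = 0.768908 rad
φ₂ = arcsin(sin φ₁ cos δ + cos φ₁ sin δ cos θ)
   = arcsin(0.67104·0.71867 + 0.74143·0.69535·0.19595) = 35.68111°
λ₂ = λ₁ + atan2(sin θ sin δ cos φ₁, cos δ − sin φ₁ sin φ₂) = 17.70414°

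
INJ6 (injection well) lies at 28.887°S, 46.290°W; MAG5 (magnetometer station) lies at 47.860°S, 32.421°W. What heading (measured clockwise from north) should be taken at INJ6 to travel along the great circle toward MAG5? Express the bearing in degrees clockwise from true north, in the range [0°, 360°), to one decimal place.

154.3°

Δλ = 13.8690°
y = sin Δλ · cos φ₂ = 0.160827
x = cos φ₁ sin φ₂ − sin φ₁ cos φ₂ cos Δλ = -0.334572
θ = atan2(y, x) = 154.3266° → 154.3266° (mod 360°)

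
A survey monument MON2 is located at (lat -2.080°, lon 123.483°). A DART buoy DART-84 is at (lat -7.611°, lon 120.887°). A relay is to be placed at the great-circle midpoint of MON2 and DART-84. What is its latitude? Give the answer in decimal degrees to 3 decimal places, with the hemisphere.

Bx = cos φ₂ cos Δλ = 0.990173,  By = cos φ₂ sin Δλ = -0.044894
φₘ = atan2(sin φ₁ + sin φ₂, √((cos φ₁ + Bx)² + By²)) = -4.84674°
λₘ = λ₁ + atan2(By, cos φ₁ + Bx) = 122.19032°

4.847°S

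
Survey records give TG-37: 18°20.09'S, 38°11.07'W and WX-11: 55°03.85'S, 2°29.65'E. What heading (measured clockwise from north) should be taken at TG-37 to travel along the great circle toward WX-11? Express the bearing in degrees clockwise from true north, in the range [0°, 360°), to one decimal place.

TG-37: φ = -18.33483°, λ = -38.18450°
WX-11: φ = -55.06417°, λ = +2.49417°
Δλ = 40.6787°
y = sin Δλ · cos φ₂ = 0.373268
x = cos φ₁ sin φ₂ − sin φ₁ cos φ₂ cos Δλ = -0.641562
θ = atan2(y, x) = 149.8087° → 149.8087° (mod 360°)

149.8°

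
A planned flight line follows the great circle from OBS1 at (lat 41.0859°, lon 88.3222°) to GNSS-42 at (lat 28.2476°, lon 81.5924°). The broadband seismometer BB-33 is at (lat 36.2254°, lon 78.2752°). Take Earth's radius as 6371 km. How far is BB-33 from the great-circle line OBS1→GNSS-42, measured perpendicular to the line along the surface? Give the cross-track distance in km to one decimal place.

602.7 km

δ₁₃ = central angle OBS1→BB-33 = 0.160923 rad  (haversine)
θ₁₃ = bearing OBS1→BB-33 = 241.441°,  θ₁₂ = bearing OBS1→GNSS-42 = 205.318°
dₓₜ = R·arcsin(sin δ₁₃ · sin(θ₁₃ − θ₁₂)) = 6371·arcsin(0.16023·sin(36.123°)) = 602.693 km
|dₓₜ| = 602.693 km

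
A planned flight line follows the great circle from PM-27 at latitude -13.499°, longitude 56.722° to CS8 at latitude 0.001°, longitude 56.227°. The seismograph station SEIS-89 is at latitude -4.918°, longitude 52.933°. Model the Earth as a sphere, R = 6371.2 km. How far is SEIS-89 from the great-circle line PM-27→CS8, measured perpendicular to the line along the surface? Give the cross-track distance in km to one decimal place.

384.4 km

δ₁₃ = central angle PM-27→SEIS-89 = 0.163348 rad  (haversine)
θ₁₃ = bearing PM-27→SEIS-89 = 336.118°,  θ₁₂ = bearing PM-27→CS8 = 357.881°
dₓₜ = R·arcsin(sin δ₁₃ · sin(θ₁₃ − θ₁₂)) = 6371.2·arcsin(0.16262·sin(-21.763°)) = -384.382 km
|dₓₜ| = 384.382 km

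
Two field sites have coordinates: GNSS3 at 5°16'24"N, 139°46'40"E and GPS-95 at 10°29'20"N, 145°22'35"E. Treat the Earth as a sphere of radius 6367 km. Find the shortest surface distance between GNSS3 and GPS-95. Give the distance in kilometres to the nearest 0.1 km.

845.8 km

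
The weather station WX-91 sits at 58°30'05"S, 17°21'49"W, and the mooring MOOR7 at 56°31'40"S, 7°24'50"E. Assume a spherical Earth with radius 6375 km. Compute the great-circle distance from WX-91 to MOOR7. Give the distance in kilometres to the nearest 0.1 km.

1488.1 km

WX-91: φ = -58.50139°, λ = -17.36361°
MOOR7: φ = -56.52778°, λ = +7.41389°
Δφ = 1.9736°,  Δλ = 24.7775°
a = sin²(Δφ/2) + cos φ₁ cos φ₂ sin²(Δλ/2) = 0.013560
c = 2·arcsin(√a) = 0.233428 rad = 13.3745°
d = R·c = 6375 × 0.233428 = 1488.1 km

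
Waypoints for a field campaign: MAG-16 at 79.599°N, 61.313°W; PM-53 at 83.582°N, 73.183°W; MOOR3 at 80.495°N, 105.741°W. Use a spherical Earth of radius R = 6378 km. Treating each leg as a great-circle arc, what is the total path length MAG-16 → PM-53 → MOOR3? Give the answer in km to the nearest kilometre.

1077 km

MAG-16→PM-53: c = 0.075474 rad, d = 481.37 km
PM-53→MOOR3: c = 0.093328 rad, d = 595.25 km
Total = 481.37 + 595.25 = 1076.62 km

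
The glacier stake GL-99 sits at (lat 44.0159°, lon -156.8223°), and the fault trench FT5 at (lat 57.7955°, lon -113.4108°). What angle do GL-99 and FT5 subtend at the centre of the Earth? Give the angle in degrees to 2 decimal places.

29.96°

Δφ = 13.7796°,  Δλ = 43.4115°
a = sin²(Δφ/2) + cos φ₁ cos φ₂ sin²(Δλ/2) = 0.066814
c = 2·arcsin(√a) = 0.522905 rad = 29.9602°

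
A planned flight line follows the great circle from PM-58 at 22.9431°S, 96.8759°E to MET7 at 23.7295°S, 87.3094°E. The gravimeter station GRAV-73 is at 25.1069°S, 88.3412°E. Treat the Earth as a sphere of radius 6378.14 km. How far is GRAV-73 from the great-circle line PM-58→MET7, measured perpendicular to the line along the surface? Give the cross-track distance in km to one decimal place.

δ₁₃ = central angle PM-58→GRAV-73 = 0.141166 rad  (haversine)
θ₁₃ = bearing PM-58→GRAV-73 = 252.774°,  θ₁₂ = bearing PM-58→MET7 = 262.997°
dₓₜ = R·arcsin(sin δ₁₃ · sin(θ₁₃ − θ₁₂)) = 6378.14·arcsin(0.14070·sin(-10.223°)) = -159.285 km
|dₓₜ| = 159.285 km

159.3 km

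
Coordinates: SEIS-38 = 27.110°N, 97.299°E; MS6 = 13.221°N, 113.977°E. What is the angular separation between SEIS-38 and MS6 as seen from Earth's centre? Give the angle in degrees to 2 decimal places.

Δφ = -13.8890°,  Δλ = 16.6780°
a = sin²(Δφ/2) + cos φ₁ cos φ₂ sin²(Δλ/2) = 0.032845
c = 2·arcsin(√a) = 0.364479 rad = 20.8831°

20.88°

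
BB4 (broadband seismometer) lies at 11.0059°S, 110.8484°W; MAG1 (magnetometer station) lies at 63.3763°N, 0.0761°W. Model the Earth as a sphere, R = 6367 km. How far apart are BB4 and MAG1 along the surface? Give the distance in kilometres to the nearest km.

Δφ = 74.3822°,  Δλ = 110.7723°
a = sin²(Δφ/2) + cos φ₁ cos φ₂ sin²(Δλ/2) = 0.663338
c = 2·arcsin(√a) = 1.903580 rad = 109.0671°
d = R·c = 6367 × 1.903580 = 12120.1 km

12120 km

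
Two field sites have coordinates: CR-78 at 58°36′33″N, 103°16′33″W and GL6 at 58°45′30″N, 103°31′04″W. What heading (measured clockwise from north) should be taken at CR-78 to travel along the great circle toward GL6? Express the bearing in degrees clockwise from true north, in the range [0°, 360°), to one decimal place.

320.0°

CR-78: φ = +58.60917°, λ = -103.27583°
GL6: φ = +58.75833°, λ = -103.51778°
Δλ = -0.2419°
y = sin Δλ · cos φ₂ = -0.002190
x = cos φ₁ sin φ₂ − sin φ₁ cos φ₂ cos Δλ = 0.002607
θ = atan2(y, x) = -40.0289° → 319.9711° (mod 360°)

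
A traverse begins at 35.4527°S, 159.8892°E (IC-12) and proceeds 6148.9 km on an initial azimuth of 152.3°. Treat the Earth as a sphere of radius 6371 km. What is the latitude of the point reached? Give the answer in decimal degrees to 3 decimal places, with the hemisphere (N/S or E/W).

67.393°S

δ = d/R = 6148.9/6371 = 0.965139 rad
φ₂ = arcsin(sin φ₁ cos δ + cos φ₁ sin δ cos θ)
   = arcsin(-0.58003·0.56930 + 0.81459·0.82213·-0.88539) = -67.39282°
λ₂ = λ₁ + atan2(sin θ sin δ cos φ₁, cos δ − sin φ₁ sin φ₂) = -116.31476°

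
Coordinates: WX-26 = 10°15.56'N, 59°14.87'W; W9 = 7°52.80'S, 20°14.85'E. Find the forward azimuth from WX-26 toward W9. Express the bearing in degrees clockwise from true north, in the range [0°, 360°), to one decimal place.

WX-26: φ = +10.25933°, λ = -59.24783°
W9: φ = -7.88000°, λ = +20.24750°
Δλ = 79.4953°
y = sin Δλ · cos φ₂ = 0.973956
x = cos φ₁ sin φ₂ − sin φ₁ cos φ₂ cos Δλ = -0.167071
θ = atan2(y, x) = 99.7337° → 99.7337° (mod 360°)

99.7°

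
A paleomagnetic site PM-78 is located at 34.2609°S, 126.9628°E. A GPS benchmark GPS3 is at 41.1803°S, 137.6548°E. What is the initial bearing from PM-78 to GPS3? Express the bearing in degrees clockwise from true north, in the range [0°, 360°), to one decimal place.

132.5°

Δλ = 10.6920°
y = sin Δλ · cos φ₂ = 0.139637
x = cos φ₁ sin φ₂ − sin φ₁ cos φ₂ cos Δλ = -0.127829
θ = atan2(y, x) = 132.4722° → 132.4722° (mod 360°)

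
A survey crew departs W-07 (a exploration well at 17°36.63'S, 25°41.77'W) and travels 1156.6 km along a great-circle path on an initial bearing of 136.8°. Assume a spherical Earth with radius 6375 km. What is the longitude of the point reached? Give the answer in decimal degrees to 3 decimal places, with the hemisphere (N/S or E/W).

17.862°W

W-07: φ = -17.61050°, λ = -25.69617°
δ = d/R = 1156.6/6375 = 0.181427 rad
φ₂ = arcsin(sin φ₁ cos δ + cos φ₁ sin δ cos θ)
   = arcsin(-0.30254·0.98359 + 0.95314·0.18043·-0.72897) = -25.02068°
λ₂ = λ₁ + atan2(sin θ sin δ cos φ₁, cos δ − sin φ₁ sin φ₂) = -17.86195°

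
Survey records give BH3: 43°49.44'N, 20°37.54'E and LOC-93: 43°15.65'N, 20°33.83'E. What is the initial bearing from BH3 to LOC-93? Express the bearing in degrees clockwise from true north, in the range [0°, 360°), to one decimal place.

184.6°

BH3: φ = +43.82400°, λ = +20.62567°
LOC-93: φ = +43.26083°, λ = +20.56383°
Δλ = -0.0618°
y = sin Δλ · cos φ₂ = -0.000786
x = cos φ₁ sin φ₂ − sin φ₁ cos φ₂ cos Δλ = -0.009829
θ = atan2(y, x) = -175.4283° → 184.5717° (mod 360°)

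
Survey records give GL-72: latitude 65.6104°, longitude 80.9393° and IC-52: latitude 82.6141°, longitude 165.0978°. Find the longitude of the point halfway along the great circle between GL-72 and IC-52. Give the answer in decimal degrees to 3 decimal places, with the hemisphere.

97.648°E

Bx = cos φ₂ cos Δλ = 0.013084,  By = cos φ₂ sin Δλ = 0.127884
φₘ = atan2(sin φ₁ + sin φ₂, √((cos φ₁ + Bx)² + By²)) = 76.84041°
λₘ = λ₁ + atan2(By, cos φ₁ + Bx) = 97.64807°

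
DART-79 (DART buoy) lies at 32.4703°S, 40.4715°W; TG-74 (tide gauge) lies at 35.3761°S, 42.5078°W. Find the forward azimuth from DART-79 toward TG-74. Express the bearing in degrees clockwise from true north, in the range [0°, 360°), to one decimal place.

209.6°

Δλ = -2.0363°
y = sin Δλ · cos φ₂ = -0.028972
x = cos φ₁ sin φ₂ − sin φ₁ cos φ₂ cos Δλ = -0.050970
θ = atan2(y, x) = -150.3856° → 209.6144° (mod 360°)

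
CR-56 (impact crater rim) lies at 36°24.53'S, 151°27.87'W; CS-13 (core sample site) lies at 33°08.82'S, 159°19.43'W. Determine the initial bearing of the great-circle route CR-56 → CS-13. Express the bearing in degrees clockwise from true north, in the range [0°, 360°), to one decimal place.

CR-56: φ = -36.40883°, λ = -151.46450°
CS-13: φ = -33.14700°, λ = -159.32383°
Δλ = -7.8593°
y = sin Δλ · cos φ₂ = -0.114490
x = cos φ₁ sin φ₂ − sin φ₁ cos φ₂ cos Δλ = 0.052231
θ = atan2(y, x) = -65.4772° → 294.5228° (mod 360°)

294.5°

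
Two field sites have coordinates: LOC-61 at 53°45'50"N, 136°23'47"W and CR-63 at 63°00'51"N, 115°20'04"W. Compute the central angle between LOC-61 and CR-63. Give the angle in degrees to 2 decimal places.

14.29°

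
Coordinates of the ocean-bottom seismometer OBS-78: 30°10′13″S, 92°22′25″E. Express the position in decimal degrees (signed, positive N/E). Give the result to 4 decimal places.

-30.1703°, +92.3736°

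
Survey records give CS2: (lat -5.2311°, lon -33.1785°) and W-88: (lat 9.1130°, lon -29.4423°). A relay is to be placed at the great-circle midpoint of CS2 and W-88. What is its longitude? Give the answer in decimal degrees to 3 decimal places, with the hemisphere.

31.318°W

Bx = cos φ₂ cos Δλ = 0.985279,  By = cos φ₂ sin Δλ = 0.064340
φₘ = atan2(sin φ₁ + sin φ₂, √((cos φ₁ + Bx)² + By²)) = 1.94198°
λₘ = λ₁ + atan2(By, cos φ₁ + Bx) = -31.31837°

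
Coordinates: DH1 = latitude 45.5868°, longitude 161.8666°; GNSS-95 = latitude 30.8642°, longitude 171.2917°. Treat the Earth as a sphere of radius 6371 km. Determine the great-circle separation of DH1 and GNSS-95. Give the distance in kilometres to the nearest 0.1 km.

1829.4 km

Δφ = -14.7226°,  Δλ = 9.4251°
a = sin²(Δφ/2) + cos φ₁ cos φ₂ sin²(Δλ/2) = 0.020471
c = 2·arcsin(√a) = 0.287139 rad = 16.4518°
d = R·c = 6371 × 0.287139 = 1829.4 km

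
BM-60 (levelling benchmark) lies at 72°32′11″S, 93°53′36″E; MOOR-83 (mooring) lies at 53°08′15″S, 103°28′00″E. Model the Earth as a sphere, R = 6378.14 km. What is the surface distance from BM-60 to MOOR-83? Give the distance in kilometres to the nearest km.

BM-60: φ = -72.53639°, λ = +93.89333°
MOOR-83: φ = -53.13750°, λ = +103.46667°
Δφ = 19.3989°,  Δλ = 9.5733°
a = sin²(Δφ/2) + cos φ₁ cos φ₂ sin²(Δλ/2) = 0.029639
c = 2·arcsin(√a) = 0.346044 rad = 19.8268°
d = R·c = 6378.14 × 0.346044 = 2207.1 km

2207 km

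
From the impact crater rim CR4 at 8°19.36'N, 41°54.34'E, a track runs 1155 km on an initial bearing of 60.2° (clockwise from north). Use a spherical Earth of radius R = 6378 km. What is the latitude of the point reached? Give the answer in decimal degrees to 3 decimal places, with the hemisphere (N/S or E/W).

13.353°N

CR4: φ = +8.32267°, λ = +41.90567°
δ = d/R = 1155/6378 = 0.181091 rad
φ₂ = arcsin(sin φ₁ cos δ + cos φ₁ sin δ cos θ)
   = arcsin(0.14475·0.98365 + 0.98947·0.18010·0.49697) = 13.35269°
λ₂ = λ₁ + atan2(sin θ sin δ cos φ₁, cos δ − sin φ₁ sin φ₂) = 51.14911°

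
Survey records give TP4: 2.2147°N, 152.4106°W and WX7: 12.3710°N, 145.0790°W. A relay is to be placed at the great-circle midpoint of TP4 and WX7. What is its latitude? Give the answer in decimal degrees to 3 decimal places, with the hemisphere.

7.308°N

Bx = cos φ₂ cos Δλ = 0.968795,  By = cos φ₂ sin Δλ = 0.124649
φₘ = atan2(sin φ₁ + sin φ₂, √((cos φ₁ + Bx)² + By²)) = 7.30764°
λₘ = λ₁ + atan2(By, cos φ₁ + Bx) = -148.78655°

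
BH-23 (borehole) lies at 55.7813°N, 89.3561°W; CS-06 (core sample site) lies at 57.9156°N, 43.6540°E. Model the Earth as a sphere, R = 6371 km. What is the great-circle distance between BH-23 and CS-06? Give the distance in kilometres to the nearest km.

Δφ = 2.1343°,  Δλ = 133.0101°
a = sin²(Δφ/2) + cos φ₁ cos φ₂ sin²(Δλ/2) = 0.251576
c = 2·arcsin(√a) = 1.050833 rad = 60.2083°
d = R·c = 6371 × 1.050833 = 6694.9 km

6695 km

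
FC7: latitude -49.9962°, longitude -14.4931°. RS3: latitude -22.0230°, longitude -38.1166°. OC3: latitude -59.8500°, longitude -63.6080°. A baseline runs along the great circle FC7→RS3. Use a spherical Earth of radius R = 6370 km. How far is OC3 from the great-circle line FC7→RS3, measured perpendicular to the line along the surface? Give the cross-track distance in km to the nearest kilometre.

3229 km

δ₁₃ = central angle FC7→OC3 = 0.508022 rad  (haversine)
θ₁₃ = bearing FC7→OC3 = 231.316°,  θ₁₂ = bearing FC7→RS3 = 317.790°
dₓₜ = R·arcsin(sin δ₁₃ · sin(θ₁₃ − θ₁₂)) = 6370·arcsin(0.48645·sin(-86.474°)) = -3229.390 km
|dₓₜ| = 3229.390 km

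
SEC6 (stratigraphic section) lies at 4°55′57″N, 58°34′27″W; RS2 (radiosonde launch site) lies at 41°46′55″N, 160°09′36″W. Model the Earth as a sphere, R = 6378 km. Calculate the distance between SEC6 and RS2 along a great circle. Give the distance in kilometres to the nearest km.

SEC6: φ = +4.93250°, λ = -58.57417°
RS2: φ = +41.78194°, λ = -160.16000°
Δφ = 36.8494°,  Δλ = -101.5858°
a = sin²(Δφ/2) + cos φ₁ cos φ₂ sin²(Δλ/2) = 0.545958
c = 2·arcsin(√a) = 1.662842 rad = 95.2739°
d = R·c = 6378 × 1.662842 = 10605.6 km

10606 km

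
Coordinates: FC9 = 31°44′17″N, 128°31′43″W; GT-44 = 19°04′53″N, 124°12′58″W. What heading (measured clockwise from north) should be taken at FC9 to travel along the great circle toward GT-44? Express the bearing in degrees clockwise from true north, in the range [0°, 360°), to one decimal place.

161.9°

FC9: φ = +31.73806°, λ = -128.52861°
GT-44: φ = +19.08139°, λ = -124.21611°
Δλ = 4.3125°
y = sin Δλ · cos φ₂ = 0.071065
x = cos φ₁ sin φ₂ − sin φ₁ cos φ₂ cos Δλ = -0.217701
θ = atan2(y, x) = 161.9216° → 161.9216° (mod 360°)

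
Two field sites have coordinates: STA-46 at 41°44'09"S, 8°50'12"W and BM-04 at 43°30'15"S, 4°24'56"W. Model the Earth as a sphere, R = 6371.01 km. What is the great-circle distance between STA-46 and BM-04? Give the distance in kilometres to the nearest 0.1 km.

411.7 km

STA-46: φ = -41.73583°, λ = -8.83667°
BM-04: φ = -43.50417°, λ = -4.41556°
Δφ = -1.7683°,  Δλ = 4.4211°
a = sin²(Δφ/2) + cos φ₁ cos φ₂ sin²(Δλ/2) = 0.001043
c = 2·arcsin(√a) = 0.064614 rad = 3.7021°
d = R·c = 6371.01 × 0.064614 = 411.7 km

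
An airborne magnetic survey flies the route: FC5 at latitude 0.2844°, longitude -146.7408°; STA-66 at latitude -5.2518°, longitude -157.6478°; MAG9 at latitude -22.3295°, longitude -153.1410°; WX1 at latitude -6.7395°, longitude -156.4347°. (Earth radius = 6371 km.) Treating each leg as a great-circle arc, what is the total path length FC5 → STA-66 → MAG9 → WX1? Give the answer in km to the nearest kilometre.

5088 km

FC5→STA-66: c = 0.213255 rad, d = 1358.65 km
STA-66→MAG9: c = 0.307612 rad, d = 1959.80 km
MAG9→WX1: c = 0.277687 rad, d = 1769.14 km
Total = 1358.65 + 1959.80 + 1769.14 = 5087.59 km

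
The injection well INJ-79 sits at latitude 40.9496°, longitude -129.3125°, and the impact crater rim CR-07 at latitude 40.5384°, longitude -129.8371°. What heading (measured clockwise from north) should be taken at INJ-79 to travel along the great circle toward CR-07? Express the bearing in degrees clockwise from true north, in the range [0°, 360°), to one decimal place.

224.2°

Δλ = -0.5246°
y = sin Δλ · cos φ₂ = -0.006958
x = cos φ₁ sin φ₂ − sin φ₁ cos φ₂ cos Δλ = -0.007156
θ = atan2(y, x) = -135.8024° → 224.1976° (mod 360°)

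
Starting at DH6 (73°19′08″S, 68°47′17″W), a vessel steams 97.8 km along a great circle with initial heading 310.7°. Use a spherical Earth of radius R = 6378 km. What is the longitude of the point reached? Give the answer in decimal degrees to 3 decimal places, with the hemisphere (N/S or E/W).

DH6: φ = -73.31889°, λ = -68.78806°
δ = d/R = 97.8/6378 = 0.015334 rad
φ₂ = arcsin(sin φ₁ cos δ + cos φ₁ sin δ cos θ)
   = arcsin(-0.95792·0.99988 + 0.28704·0.01533·0.65210) = -72.73349°
λ₂ = λ₁ + atan2(sin θ sin δ cos φ₁, cos δ − sin φ₁ sin φ₂) = -71.03260°

71.033°W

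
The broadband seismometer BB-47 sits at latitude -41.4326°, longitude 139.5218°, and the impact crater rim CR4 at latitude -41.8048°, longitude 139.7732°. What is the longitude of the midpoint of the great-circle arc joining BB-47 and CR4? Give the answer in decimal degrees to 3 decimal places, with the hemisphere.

139.647°E

Bx = cos φ₂ cos Δλ = 0.745413,  By = cos φ₂ sin Δλ = 0.003271
φₘ = atan2(sin φ₁ + sin φ₂, √((cos φ₁ + Bx)² + By²)) = -41.61877°
λₘ = λ₁ + atan2(By, cos φ₁ + Bx) = 139.64714°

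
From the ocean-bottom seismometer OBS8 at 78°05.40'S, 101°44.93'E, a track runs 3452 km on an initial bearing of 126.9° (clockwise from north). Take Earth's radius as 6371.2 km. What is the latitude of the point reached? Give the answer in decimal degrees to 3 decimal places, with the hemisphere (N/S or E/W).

64.453°S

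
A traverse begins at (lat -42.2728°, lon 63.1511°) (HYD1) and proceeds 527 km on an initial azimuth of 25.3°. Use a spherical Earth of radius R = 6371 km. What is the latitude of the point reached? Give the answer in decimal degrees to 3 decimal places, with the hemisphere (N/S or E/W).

37.958°S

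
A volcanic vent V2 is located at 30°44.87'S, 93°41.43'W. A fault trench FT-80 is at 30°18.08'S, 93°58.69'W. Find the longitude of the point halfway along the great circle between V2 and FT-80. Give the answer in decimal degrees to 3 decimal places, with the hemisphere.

V2: φ = -30.74783°, λ = -93.69050°
FT-80: φ = -30.30133°, λ = -93.97817°
Bx = cos φ₂ cos Δλ = 0.863373,  By = cos φ₂ sin Δλ = -0.004335
φₘ = atan2(sin φ₁ + sin φ₂, √((cos φ₁ + Bx)² + By²)) = -30.52466°
λₘ = λ₁ + atan2(By, cos φ₁ + Bx) = -93.83466°

93.835°W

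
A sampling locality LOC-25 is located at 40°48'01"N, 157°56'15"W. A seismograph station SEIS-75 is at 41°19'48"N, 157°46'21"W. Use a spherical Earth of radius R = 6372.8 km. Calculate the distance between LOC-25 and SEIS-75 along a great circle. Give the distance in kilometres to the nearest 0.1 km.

LOC-25: φ = +40.80028°, λ = -157.93750°
SEIS-75: φ = +41.33000°, λ = -157.77250°
Δφ = 0.5297°,  Δλ = 0.1650°
a = sin²(Δφ/2) + cos φ₁ cos φ₂ sin²(Δλ/2) = 0.000023
c = 2·arcsin(√a) = 0.009497 rad = 0.5441°
d = R·c = 6372.8 × 0.009497 = 60.5 km

60.5 km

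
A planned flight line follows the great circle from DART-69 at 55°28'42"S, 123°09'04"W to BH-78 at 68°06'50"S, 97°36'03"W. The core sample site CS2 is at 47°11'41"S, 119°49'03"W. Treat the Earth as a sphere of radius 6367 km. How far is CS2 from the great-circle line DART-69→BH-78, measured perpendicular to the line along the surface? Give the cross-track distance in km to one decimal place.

707.4 km

DART-69: φ = -55.47833°, λ = -123.15111°
BH-78: φ = -68.11389°, λ = -97.60083°
CS2: φ = -47.19472°, λ = -119.81750°
δ₁₃ = central angle DART-69→CS2 = 0.149031 rad  (haversine)
θ₁₃ = bearing DART-69→CS2 = 15.433°,  θ₁₂ = bearing DART-69→BH-78 = 147.128°
dₓₜ = R·arcsin(sin δ₁₃ · sin(θ₁₃ − θ₁₂)) = 6367·arcsin(0.14848·sin(-131.694°)) = -707.366 km
|dₓₜ| = 707.366 km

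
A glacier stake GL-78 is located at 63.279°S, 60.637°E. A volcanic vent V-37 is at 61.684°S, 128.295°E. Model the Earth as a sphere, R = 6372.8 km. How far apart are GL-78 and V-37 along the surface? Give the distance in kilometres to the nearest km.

3319 km

Δφ = 1.5950°,  Δλ = 67.6580°
a = sin²(Δφ/2) + cos φ₁ cos φ₂ sin²(Δλ/2) = 0.066297
c = 2·arcsin(√a) = 0.520831 rad = 29.8414°
d = R·c = 6372.8 × 0.520831 = 3319.2 km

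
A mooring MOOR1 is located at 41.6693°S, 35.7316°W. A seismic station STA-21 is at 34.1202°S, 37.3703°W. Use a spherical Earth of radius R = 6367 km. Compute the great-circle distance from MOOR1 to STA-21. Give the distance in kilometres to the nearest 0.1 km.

851.1 km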